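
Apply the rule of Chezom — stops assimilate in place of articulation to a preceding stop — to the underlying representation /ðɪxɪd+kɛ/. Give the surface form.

The rule targets /k/ (voiceless velar stop), which sits after the trigger /d/ (alveolar).
The voiceless alveolar stop is [t], so /k/ → [t].

[ðɪxɪdtɛ]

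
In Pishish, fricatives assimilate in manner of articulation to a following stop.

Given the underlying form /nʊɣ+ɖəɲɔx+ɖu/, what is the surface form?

/ɣ/ is a voiced velar fricative. The following trigger /ɖ/ is a stop, so /ɣ/ must become a stop as well.
Changing only its manner to stop gives [g] — the voiced velar stop.
The same rule applies at the second boundary: /x/ → [k] next to /ɖ/.

[nʊgɖəɲɔkɖu]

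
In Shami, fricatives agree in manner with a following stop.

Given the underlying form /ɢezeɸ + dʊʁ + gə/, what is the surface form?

The rule targets /ɸ/ (voiceless bilabial fricative), which sits before the trigger /d/ (stop).
The voiceless bilabial stop is [p], so /ɸ/ → [p].
The same rule applies at the second boundary: /ʁ/ → [ɢ] next to /g/.

[ɢezepdʊɢgə]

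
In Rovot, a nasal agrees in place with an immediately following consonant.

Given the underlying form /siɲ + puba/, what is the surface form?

/ɲ/ is a voiced palatal nasal. The following trigger /p/ is bilabial, so /ɲ/ must become bilabial as well.
The voiced bilabial nasal is [m], so /ɲ/ → [m].

[simpuba]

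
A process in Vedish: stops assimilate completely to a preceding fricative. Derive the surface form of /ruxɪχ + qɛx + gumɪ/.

[ruxɪχχɛxxumɪ]

/q/ is the segment targeted by the rule; it sits immediately after /χ/, so it assimilates completely and surfaces as [χ].
The same rule applies at the second boundary: /g/ → [x] next to /x/.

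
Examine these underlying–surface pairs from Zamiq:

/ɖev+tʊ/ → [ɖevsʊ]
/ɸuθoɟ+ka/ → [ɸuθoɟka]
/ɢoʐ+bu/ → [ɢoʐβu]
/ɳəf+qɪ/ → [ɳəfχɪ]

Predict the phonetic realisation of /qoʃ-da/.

The data show progressive manner assimilation: /t/ → [s] after /v/; /b/ → [β] after /ʐ/; /q/ → [χ] after /f/. In each pair only manner changes, matching the preceding consonant, while place and voice stay constant.
No alternation appears in [ɸuθoɟka]: there the adjacent consonants already agree in manner (/k/ and /ɟ/ are both stops), so this form is consistent with the same rule.
/d/ is a voiced alveolar stop. The preceding trigger /ʃ/ is a fricative, so /d/ must become a fricative as well.
The voiced alveolar fricative is [z], so /d/ → [z].

[qoʃza]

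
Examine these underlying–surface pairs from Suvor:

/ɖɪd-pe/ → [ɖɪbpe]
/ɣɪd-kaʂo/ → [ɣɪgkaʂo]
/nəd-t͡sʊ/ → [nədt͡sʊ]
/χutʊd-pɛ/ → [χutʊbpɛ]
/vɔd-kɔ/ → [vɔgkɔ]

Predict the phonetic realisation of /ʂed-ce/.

The data show regressive place assimilation: /d/ → [b] before /p/; /d/ → [g] before /k/. In each pair only place changes, matching the following consonant, while manner and voice stay constant.
Nothing changes in [nədt͡sʊ]: there the adjacent consonants already agree in place (/d/ and /t͡s/ are both alveolar), so this form is consistent with the same rule.
The rule targets /d/ (voiced alveolar stop), which sits before the trigger /c/ (palatal).
Changing only its place to palatal gives [ɟ] — the voiced palatal stop.

[ʂeɟce]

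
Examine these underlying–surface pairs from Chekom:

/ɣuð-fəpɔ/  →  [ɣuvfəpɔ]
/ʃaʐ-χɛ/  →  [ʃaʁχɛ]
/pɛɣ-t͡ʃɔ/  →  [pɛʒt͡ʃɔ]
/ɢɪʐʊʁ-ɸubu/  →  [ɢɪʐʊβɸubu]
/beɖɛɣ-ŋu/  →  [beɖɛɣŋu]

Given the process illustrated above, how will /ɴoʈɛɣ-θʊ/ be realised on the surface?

The data show regressive place assimilation: /ð/ → [v] before /f/; /ʐ/ → [ʁ] before /χ/; /ɣ/ → [ʒ] before /t͡ʃ/; /ʁ/ → [β] before /ɸ/. In each pair only place changes, matching the following consonant, while manner and voice stay constant.
Nothing changes in [beɖɛɣŋu]: there the adjacent consonants already agree in place (/ɣ/ and /ŋ/ are both velar), so this form is consistent with the same rule.
/ɣ/ is a voiced velar fricative. The following trigger /θ/ is dental, so /ɣ/ must become dental as well.
Changing only its place to dental gives [ð] — the voiced dental fricative.

[ɴoʈɛðθʊ]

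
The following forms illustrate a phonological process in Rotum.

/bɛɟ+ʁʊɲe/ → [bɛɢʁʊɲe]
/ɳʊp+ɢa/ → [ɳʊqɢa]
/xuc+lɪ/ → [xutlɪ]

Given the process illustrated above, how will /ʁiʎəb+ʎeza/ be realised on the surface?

[ʁiʎəɟʎeza]

The data show regressive place assimilation: /ɟ/ → [ɢ] before /ʁ/; /p/ → [q] before /ɢ/; /c/ → [t] before /l/. In each pair only place changes, matching the following consonant, while manner and voice stay constant.
The rule targets /b/ (voiced bilabial stop), which sits before the trigger /ʎ/ (palatal).
Changing only its place to palatal gives [ɟ] — the voiced palatal stop.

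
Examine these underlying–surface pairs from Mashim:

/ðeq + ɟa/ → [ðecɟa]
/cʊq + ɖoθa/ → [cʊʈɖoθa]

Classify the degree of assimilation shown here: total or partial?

Underlying /q/ is realised as [c] next to /ɟ/; /ɟ/ itself does not change.
/q/ is uvular while /ɟ/ is palatal; the output [c] is palatal, matching the trigger — so the feature that spreads is place.
Manner and voice are unchanged, so the assimilation is partial, not total.
Checking the remaining alternation: /q/ → [ʈ] before /ɖ/ (uvular → retroflex, matching retroflex) — only place changes, and always toward the following segment.

partial assimilation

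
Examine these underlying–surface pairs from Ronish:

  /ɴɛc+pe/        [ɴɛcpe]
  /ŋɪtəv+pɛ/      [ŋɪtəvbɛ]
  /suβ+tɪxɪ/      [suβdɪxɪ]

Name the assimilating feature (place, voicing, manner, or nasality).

voicing

Comparing underlying and surface forms, /p/ → [b] is the alternation; the neighbouring /v/ is constant.
The change voiceless → voiced matches the voicing of the preceding /v/, identifying this as voicing assimilation.
Checking the remaining alternation: /t/ → [d] after /β/ (voiceless → voiced, matching voiced) — only voicing changes, and always toward the preceding segment.
No alternation appears in [ɴɛcpe]: there the adjacent consonants already agree in voicing (/p/ and /c/ are both voiceless), so this form is consistent with the same rule.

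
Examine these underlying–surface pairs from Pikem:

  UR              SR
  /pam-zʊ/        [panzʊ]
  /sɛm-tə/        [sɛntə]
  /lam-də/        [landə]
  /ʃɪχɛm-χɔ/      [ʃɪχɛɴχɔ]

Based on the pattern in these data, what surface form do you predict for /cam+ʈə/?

The data show regressive place assimilation: /m/ → [n] before /z/; /m/ → [n] before /t/; /m/ → [n] before /d/; /m/ → [ɴ] before /χ/. In each pair only place changes, matching the following consonant, while manner and voice stay constant.
The rule targets /m/ (voiced bilabial nasal), which sits before the trigger /ʈ/ (retroflex).
The voiced retroflex nasal is [ɳ], so /m/ → [ɳ].

[caɳʈə]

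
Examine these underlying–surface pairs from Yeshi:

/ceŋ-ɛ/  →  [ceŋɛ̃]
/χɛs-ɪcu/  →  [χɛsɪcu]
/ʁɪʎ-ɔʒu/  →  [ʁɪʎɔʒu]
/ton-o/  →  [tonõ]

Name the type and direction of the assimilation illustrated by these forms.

The vowel /ɛ/ surfaces as nasalised [ɛ̃] next to the preceding nasal /ŋ/ — it has acquired the [+nasal] feature of its neighbour.
Likewise in the remaining data: /o/ → [õ] after /n/ — each time a vowel is nasalised next to a preceding nasal.
No change occurs in [χɛsɪcu], [ʁɪʎɔʒu] because the vowel at the boundary is adjacent to an oral consonant, not a nasal (/ɪ/ next to /s/; /ɔ/ next to /ʎ/).
Because the conditioning nasal is to the left of the vowel that changes, the process is progressive (perseverative).

progressive nasality assimilation (vowel nasalisation)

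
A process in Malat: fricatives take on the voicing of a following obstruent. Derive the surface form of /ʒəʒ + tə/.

[ʒəʃtə]

/ʒ/ is a voiced postalveolar fricative. The following trigger /t/ is voiceless, so /ʒ/ must become voiceless as well.
A voiceless postalveolar fricative is [ʃ], so the surface segment is [ʃ].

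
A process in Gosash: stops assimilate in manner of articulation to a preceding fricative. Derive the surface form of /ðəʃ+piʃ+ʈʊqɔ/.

[ðəʃɸiʃʂʊqɔ]

The rule targets /p/ (voiceless bilabial stop), which sits after the trigger /ʃ/ (fricative).
Changing only its manner to fricative gives [ɸ] — the voiceless bilabial fricative.
At the second juncture, /ʈ/ likewise becomes [ʂ] adjacent to /ʃ/.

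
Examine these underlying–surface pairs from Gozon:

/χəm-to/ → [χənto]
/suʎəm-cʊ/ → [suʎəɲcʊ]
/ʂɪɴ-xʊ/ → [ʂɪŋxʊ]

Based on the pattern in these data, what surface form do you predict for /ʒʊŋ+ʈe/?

[ʒʊɳʈe]

The data show regressive place assimilation: /m/ → [n] before /t/; /m/ → [ɲ] before /c/; /ɴ/ → [ŋ] before /x/. In each pair only place changes, matching the following consonant, while manner and voice stay constant.
The rule targets /ŋ/ (voiced velar nasal), which sits before the trigger /ʈ/ (retroflex).
Changing only its place to retroflex gives [ɳ] — the voiced retroflex nasal.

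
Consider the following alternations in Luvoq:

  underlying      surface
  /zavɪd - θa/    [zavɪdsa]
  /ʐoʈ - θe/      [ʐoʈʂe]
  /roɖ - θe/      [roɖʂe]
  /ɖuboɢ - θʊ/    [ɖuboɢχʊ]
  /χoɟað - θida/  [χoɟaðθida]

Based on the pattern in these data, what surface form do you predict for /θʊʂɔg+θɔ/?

The data show progressive place assimilation: /θ/ → [s] after /d/; /θ/ → [ʂ] after /ʈ/; /θ/ → [ʂ] after /ɖ/; /θ/ → [χ] after /ɢ/. In each pair only place changes, matching the preceding consonant, while manner and voice stay constant.
Nothing changes in [χoɟaðθida]: there the adjacent consonants already agree in place (/θ/ and /ð/ are both dental), so this form is consistent with the same rule.
The rule targets /θ/ (voiceless dental fricative), which sits after the trigger /g/ (velar).
The voiceless velar fricative is [x], so /θ/ → [x].

[θʊʂɔgxɔ]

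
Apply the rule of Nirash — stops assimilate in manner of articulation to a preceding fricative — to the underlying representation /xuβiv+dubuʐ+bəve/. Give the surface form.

[xuβivzubuʐβəve]

/d/ is a voiced alveolar stop. The preceding trigger /v/ is a fricative, so /d/ must become a fricative as well.
A voiced alveolar fricative is [z], so the surface segment is [z].
At the second juncture, /b/ likewise becomes [β] adjacent to /ʐ/.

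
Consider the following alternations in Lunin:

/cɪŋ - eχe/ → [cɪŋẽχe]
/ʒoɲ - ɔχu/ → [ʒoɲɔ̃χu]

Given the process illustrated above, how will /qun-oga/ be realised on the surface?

The data show progressive nasality assimilation (vowel nasalisation): /e/ → [ẽ] after /ŋ/; /ɔ/ → [ɔ̃] after /ɲ/ — a vowel is nasalised by an immediately preceding nasal consonant.
/o/ sits next to the nasal /n/ and is therefore nasalised to [õ].

[qunõga]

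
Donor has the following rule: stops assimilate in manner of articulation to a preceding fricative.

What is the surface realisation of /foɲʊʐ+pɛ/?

The rule targets /p/ (voiceless bilabial stop), which sits after the trigger /ʐ/ (fricative).
A voiceless bilabial fricative is [ɸ], so the surface segment is [ɸ].

[foɲʊʐɸɛ]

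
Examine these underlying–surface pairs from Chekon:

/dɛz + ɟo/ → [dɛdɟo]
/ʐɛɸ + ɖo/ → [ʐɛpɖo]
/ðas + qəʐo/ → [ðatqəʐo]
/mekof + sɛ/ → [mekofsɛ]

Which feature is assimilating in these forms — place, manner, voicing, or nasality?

The segment that alternates is /z/, which surfaces as [d] when adjacent to /ɟ/.
The change fricative → stop matches the manner of the following /ɟ/, identifying this as manner assimilation.
Checking the remaining alternations: /ɸ/ → [p] before /ɖ/ (fricative → stop, matching a stop); /s/ → [t] before /q/ (fricative → stop, matching a stop) — only manner changes, and always toward the following segment.
No alternation appears in [mekofsɛ]: there the adjacent consonants already agree in manner (/f/ and /s/ are both fricatives), so this form is consistent with the same rule.

manner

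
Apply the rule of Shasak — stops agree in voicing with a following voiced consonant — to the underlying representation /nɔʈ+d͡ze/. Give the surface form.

[nɔɖd͡ze]

The rule targets /ʈ/ (voiceless retroflex stop), which sits before the trigger /d͡z/ (voiced).
Changing only its voicing to voiced gives [ɖ] — the voiced retroflex stop.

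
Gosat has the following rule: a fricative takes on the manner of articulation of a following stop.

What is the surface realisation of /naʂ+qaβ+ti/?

[naʈqabti]

The rule targets /ʂ/ (voiceless retroflex fricative), which sits before the trigger /q/ (stop).
A voiceless retroflex stop is [ʈ], so the surface segment is [ʈ].
At the second juncture, /β/ likewise becomes [b] adjacent to /t/.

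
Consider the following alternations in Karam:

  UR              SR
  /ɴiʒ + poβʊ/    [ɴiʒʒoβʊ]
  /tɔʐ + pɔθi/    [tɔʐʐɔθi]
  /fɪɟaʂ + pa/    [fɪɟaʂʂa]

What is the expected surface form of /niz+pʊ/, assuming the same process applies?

[nizzʊ]

The data show progressive total assimilation (/p/ → [ʒ] after /ʒ/; /p/ → [ʐ] after /ʐ/; /p/ → [ʂ] after /ʂ/): in every case the target segment becomes identical to its preceding neighbour, copying more than a single feature.
/p/ is the segment targeted by the rule; it sits immediately after /z/, so it assimilates completely and surfaces as [z].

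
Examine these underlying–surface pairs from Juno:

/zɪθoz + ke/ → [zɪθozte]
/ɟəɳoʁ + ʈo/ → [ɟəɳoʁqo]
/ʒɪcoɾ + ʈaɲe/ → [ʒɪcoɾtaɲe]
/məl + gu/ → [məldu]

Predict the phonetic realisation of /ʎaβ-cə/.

The data show progressive place assimilation: /k/ → [t] after /z/; /ʈ/ → [q] after /ʁ/; /ʈ/ → [t] after /ɾ/; /g/ → [d] after /l/. In each pair only place changes, matching the preceding consonant, while manner and voice stay constant.
The rule targets /c/ (voiceless palatal stop), which sits after the trigger /β/ (bilabial).
The voiceless bilabial stop is [p], so /c/ → [p].

[ʎaβpə]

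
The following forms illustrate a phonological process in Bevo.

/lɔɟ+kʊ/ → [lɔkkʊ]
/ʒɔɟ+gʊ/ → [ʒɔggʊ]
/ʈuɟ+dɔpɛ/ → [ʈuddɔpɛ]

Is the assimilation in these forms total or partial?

Comparing underlying and surface forms, /ɟ/ → [k] is the alternation; the neighbouring /k/ is constant.
The output [k] is identical to the trigger /k/ — every feature (place, manner, voicing) has been copied — so this is total assimilation.
The remaining alternations confirm this: /ɟ/ → [g] before /g/; /ɟ/ → [d] before /d/ — in each case the output is a copy of the following consonant.

total assimilation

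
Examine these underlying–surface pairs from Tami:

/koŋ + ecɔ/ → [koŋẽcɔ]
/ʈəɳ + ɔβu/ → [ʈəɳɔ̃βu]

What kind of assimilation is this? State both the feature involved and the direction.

The vowel /e/ surfaces as nasalised [ẽ] next to the preceding nasal /ŋ/ — it has acquired the [+nasal] feature of its neighbour.
The other form shows the same pattern: /ɔ/ → [ɔ̃] after /ɳ/ — each time a vowel is nasalised next to a preceding nasal.
Because the conditioning nasal is to the left of the vowel that changes, the process is progressive (perseverative).

progressive nasality assimilation (vowel nasalisation)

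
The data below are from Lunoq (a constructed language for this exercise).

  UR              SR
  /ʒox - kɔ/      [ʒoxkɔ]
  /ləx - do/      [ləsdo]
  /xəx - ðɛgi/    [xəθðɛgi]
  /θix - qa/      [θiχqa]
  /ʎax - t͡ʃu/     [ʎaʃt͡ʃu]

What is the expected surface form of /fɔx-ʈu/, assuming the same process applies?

The data show regressive place assimilation: /x/ → [s] before /d/; /x/ → [θ] before /ð/; /x/ → [χ] before /q/; /x/ → [ʃ] before /t͡ʃ/. In each pair only place changes, matching the following consonant, while manner and voice stay constant.
Nothing changes in [ʒoxkɔ]: there the adjacent consonants already agree in place (/x/ and /k/ are both velar), so this form is consistent with the same rule.
/x/ is a voiceless velar fricative. The following trigger /ʈ/ is retroflex, so /x/ must become retroflex as well.
A voiceless retroflex fricative is [ʂ], so the surface segment is [ʂ].

[fɔʂʈu]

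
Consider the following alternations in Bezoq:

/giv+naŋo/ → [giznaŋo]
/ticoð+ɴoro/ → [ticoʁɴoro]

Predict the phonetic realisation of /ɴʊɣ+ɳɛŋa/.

[ɴʊʐɳɛŋa]

The data show regressive place assimilation: /v/ → [z] before /n/; /ð/ → [ʁ] before /ɴ/. In each pair only place changes, matching the following consonant, while manner and voice stay constant.
/ɣ/ is a voiced velar fricative. The following trigger /ɳ/ is retroflex, so /ɣ/ must become retroflex as well.
A voiced retroflex fricative is [ʐ], so the surface segment is [ʐ].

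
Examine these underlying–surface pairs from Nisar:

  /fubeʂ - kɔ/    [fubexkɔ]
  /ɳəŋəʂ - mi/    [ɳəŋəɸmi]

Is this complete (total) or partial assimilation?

Underlying /ʂ/ is realised as [x] next to /k/; /k/ itself does not change.
/ʂ/ is retroflex while /k/ is velar; the output [x] is velar, matching the trigger — so the feature that spreads is place.
Manner and voice are unchanged, so the assimilation is partial, not total.
The other alternating form patterns the same way: /ʂ/ → [ɸ] before /m/ (retroflex → bilabial, matching bilabial) — only place changes, and always toward the following segment.

partial assimilation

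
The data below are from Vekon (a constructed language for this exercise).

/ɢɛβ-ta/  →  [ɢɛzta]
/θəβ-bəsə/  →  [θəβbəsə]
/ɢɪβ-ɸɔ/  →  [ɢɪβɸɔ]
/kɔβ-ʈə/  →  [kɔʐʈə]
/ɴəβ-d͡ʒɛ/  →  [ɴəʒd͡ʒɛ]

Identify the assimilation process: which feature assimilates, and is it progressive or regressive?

regressive place assimilation

Comparing underlying and surface forms, /β/ → [z] is the alternation; the neighbouring /t/ is constant.
/β/ is bilabial while /t/ is alveolar; the output [z] is alveolar, matching the trigger — so the feature that spreads is place.
Manner and voice are unchanged, so the assimilation is partial, not total.
The other alternating forms pattern the same way: /β/ → [ʐ] before /ʈ/ (bilabial → retroflex, matching retroflex); /β/ → [ʒ] before /d͡ʒ/ (bilabial → postalveolar, matching postalveolar) — only place changes, and always toward the following segment.
No alternation appears in [θəβbəsə], [ɢɪβɸɔ]: there the adjacent consonants already agree in place (/β/ and /b/ are both bilabial; /β/ and /ɸ/ are both bilabial), so these forms are consistent with the same rule.
The trigger is the following segment, so the direction is regressive (anticipatory).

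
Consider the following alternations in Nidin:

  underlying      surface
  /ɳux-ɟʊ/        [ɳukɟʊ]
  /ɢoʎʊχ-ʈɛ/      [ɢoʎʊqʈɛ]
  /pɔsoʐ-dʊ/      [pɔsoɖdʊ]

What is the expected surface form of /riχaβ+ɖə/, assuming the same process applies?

The data show regressive manner assimilation: /x/ → [k] before /ɟ/; /χ/ → [q] before /ʈ/; /ʐ/ → [ɖ] before /d/. In each pair only manner changes, matching the following consonant, while place and voice stay constant.
The rule targets /β/ (voiced bilabial fricative), which sits before the trigger /ɖ/ (stop).
The voiced bilabial stop is [b], so /β/ → [b].

[riχabɖə]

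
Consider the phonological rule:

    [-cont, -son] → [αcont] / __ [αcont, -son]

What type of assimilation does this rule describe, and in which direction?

The shared variable α links the value of [cont] on the target to that of the neighbouring obstruent. [cont] distinguishes stops from fricatives — a manner-of-articulation feature — so this is manner assimilation.
Since the environment is written after the underscore, the trigger follows the target; the direction is regressive.

regressive manner assimilation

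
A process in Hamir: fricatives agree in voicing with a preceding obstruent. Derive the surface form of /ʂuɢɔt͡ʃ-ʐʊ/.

The rule targets /ʐ/ (voiced retroflex fricative), which sits after the trigger /t͡ʃ/ (voiceless).
A voiceless retroflex fricative is [ʂ], so the surface segment is [ʂ].

[ʂuɢɔt͡ʃʂʊ]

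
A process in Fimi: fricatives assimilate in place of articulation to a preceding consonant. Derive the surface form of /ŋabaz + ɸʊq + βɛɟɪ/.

[ŋabazsʊqʁɛɟɪ]

/ɸ/ is a voiceless bilabial fricative. The preceding trigger /z/ is alveolar, so /ɸ/ must become alveolar as well.
Changing only its place to alveolar gives [s] — the voiceless alveolar fricative.
The same rule applies at the second boundary: /β/ → [ʁ] next to /q/.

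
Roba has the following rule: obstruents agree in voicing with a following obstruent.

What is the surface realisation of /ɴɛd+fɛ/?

[ɴɛtfɛ]

The rule targets /d/ (voiced alveolar stop), which sits before the trigger /f/ (voiceless).
Changing only its voicing to voiceless gives [t] — the voiceless alveolar stop.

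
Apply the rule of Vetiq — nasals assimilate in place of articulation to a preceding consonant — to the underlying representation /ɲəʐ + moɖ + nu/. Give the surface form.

/m/ is a voiced bilabial nasal. The preceding trigger /ʐ/ is retroflex, so /m/ must become retroflex as well.
A voiced retroflex nasal is [ɳ], so the surface segment is [ɳ].
At the second juncture, /n/ likewise becomes [ɳ] adjacent to /ɖ/.

[ɲəʐɳoɖɳu]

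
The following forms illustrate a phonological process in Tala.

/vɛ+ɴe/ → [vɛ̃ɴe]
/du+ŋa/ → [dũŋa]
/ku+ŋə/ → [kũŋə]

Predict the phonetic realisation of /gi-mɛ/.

[gĩmɛ]

The data show regressive nasality assimilation (vowel nasalisation): /ɛ/ → [ɛ̃] before /ɴ/; /u/ → [ũ] before /ŋ/ — a vowel is nasalised by an immediately following nasal consonant.
/i/ sits next to the nasal /m/ and is therefore nasalised to [ĩ].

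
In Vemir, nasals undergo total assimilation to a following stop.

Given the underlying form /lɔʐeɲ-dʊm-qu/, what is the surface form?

[lɔʐeddʊqqu]

/ɲ/ is the segment targeted by the rule; it sits immediately before /d/, so it assimilates completely and surfaces as [d].
The same rule applies at the second boundary: /m/ → [q] next to /q/.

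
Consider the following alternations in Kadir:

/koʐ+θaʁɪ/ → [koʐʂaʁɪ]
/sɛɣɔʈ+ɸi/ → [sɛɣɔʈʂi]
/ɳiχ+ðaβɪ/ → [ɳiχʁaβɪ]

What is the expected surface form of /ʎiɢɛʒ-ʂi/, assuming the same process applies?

The data show progressive place assimilation: /θ/ → [ʂ] after /ʐ/; /ɸ/ → [ʂ] after /ʈ/; /ð/ → [ʁ] after /χ/. In each pair only place changes, matching the preceding consonant, while manner and voice stay constant.
The rule targets /ʂ/ (voiceless retroflex fricative), which sits after the trigger /ʒ/ (postalveolar).
A voiceless postalveolar fricative is [ʃ], so the surface segment is [ʃ].

[ʎiɢɛʒʃi]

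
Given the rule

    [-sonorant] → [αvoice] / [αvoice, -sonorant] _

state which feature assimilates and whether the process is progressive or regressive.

progressive voicing assimilation

The rule copies [voice] from the environment onto the target, so the assimilating feature is voicing.
The conditioning segment sits to the left of the focus bar, meaning the trigger precedes the segment that changes — progressive assimilation.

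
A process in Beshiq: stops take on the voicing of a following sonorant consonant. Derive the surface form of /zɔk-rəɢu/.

[zɔgrəɢu]

/k/ is a voiceless velar stop. The following trigger /r/ is voiced, so /k/ must become voiced as well.
The voiced velar stop is [g], so /k/ → [g].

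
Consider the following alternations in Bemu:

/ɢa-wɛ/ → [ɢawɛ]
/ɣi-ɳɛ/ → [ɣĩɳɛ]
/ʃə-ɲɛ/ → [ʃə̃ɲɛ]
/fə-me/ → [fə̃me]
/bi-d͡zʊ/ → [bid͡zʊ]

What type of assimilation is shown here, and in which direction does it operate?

regressive nasality assimilation (vowel nasalisation)

The vowel /i/ surfaces as nasalised [ĩ] next to the following nasal /ɳ/ — it has acquired the [+nasal] feature of its neighbour.
The other forms show the same pattern: /ə/ → [ə̃] before /ɲ/; /ə/ → [ə̃] before /m/ — each time a vowel is nasalised next to a following nasal.
No change occurs in [ɢawɛ], [bid͡zʊ] because the vowel at the boundary is adjacent to an oral consonant, not a nasal (/a/ next to /w/; /i/ next to /d͡z/).
Because the conditioning nasal is to the right of the vowel that changes, the process is regressive (anticipatory).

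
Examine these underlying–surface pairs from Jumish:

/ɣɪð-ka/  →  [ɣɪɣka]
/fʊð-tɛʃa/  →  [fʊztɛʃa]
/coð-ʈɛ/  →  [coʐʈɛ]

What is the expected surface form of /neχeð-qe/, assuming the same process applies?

[neχeʁqe]

The data show regressive place assimilation: /ð/ → [ɣ] before /k/; /ð/ → [z] before /t/; /ð/ → [ʐ] before /ʈ/. In each pair only place changes, matching the following consonant, while manner and voice stay constant.
/ð/ is a voiced dental fricative. The following trigger /q/ is uvular, so /ð/ must become uvular as well.
Changing only its place to uvular gives [ʁ] — the voiced uvular fricative.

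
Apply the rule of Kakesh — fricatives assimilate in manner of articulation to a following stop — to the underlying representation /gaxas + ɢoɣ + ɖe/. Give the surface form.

The rule targets /s/ (voiceless alveolar fricative), which sits before the trigger /ɢ/ (stop).
A voiceless alveolar stop is [t], so the surface segment is [t].
At the second juncture, /ɣ/ likewise becomes [g] adjacent to /ɖ/.

[gaxatɢogɖe]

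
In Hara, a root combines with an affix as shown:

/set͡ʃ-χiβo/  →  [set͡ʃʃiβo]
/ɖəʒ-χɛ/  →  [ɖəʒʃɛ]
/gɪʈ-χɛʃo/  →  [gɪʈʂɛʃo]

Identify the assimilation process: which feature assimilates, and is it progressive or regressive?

progressive place assimilation

The segment that alternates is /χ/, which surfaces as [ʃ] when adjacent to /t͡ʃ/.
The change uvular → postalveolar matches the place of the preceding /t͡ʃ/, identifying this as place assimilation.
Manner and voice are unchanged, so the assimilation is partial, not total.
The same holds elsewhere in the data: /χ/ → [ʃ] after /ʒ/ (uvular → postalveolar, matching postalveolar); /χ/ → [ʂ] after /ʈ/ (uvular → retroflex, matching retroflex) — only place changes, and always toward the preceding segment.
Since the segment that changes follows the conditioning segment, the assimilation is progressive.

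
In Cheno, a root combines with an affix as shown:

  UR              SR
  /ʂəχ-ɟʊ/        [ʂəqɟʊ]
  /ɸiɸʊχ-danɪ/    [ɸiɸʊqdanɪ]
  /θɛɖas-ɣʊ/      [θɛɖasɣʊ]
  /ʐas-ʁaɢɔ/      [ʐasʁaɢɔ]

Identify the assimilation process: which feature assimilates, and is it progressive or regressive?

regressive manner assimilation

The segment that alternates is /χ/, which surfaces as [q] when adjacent to /ɟ/.
The change fricative → stop matches the manner of the following /ɟ/, identifying this as manner assimilation.
Place and voice are unchanged, so the assimilation is partial, not total.
The same holds elsewhere in the data: /χ/ → [q] before /d/ (fricative → stop, matching a stop) — only manner changes, and always toward the following segment.
Nothing changes in [θɛɖasɣʊ], [ʐasʁaɢɔ]: there the adjacent consonants already agree in manner (/s/ and /ɣ/ are both fricatives; /s/ and /ʁ/ are both fricatives), so these forms are consistent with the same rule.
The trigger is the following segment, so the direction is regressive (anticipatory).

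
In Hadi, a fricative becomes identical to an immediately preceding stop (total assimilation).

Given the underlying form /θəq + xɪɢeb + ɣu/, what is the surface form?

/x/ is the segment targeted by the rule; it sits immediately after /q/, so it assimilates completely and surfaces as [q].
The same rule applies at the second boundary: /ɣ/ → [b] next to /b/.

[θəqqɪɢebbu]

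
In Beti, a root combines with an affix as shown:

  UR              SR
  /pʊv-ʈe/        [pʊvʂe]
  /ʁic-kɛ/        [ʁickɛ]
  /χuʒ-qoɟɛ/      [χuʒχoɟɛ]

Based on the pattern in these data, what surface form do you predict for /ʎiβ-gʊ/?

[ʎiβɣʊ]

The data show progressive manner assimilation: /ʈ/ → [ʂ] after /v/; /q/ → [χ] after /ʒ/. In each pair only manner changes, matching the preceding consonant, while place and voice stay constant.
No alternation appears in [ʁickɛ]: there the adjacent consonants already agree in manner (/k/ and /c/ are both stops), so this form is consistent with the same rule.
The rule targets /g/ (voiced velar stop), which sits after the trigger /β/ (fricative).
The voiced velar fricative is [ɣ], so /g/ → [ɣ].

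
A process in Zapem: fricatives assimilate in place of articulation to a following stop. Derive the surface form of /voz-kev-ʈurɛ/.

The rule targets /z/ (voiced alveolar fricative), which sits before the trigger /k/ (velar).
Changing only its place to velar gives [ɣ] — the voiced velar fricative.
At the second juncture, /v/ likewise becomes [ʐ] adjacent to /ʈ/.

[voɣkeʐʈurɛ]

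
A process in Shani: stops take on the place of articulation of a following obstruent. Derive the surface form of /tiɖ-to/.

The rule targets /ɖ/ (voiced retroflex stop), which sits before the trigger /t/ (alveolar).
The voiced alveolar stop is [d], so /ɖ/ → [d].

[tidto]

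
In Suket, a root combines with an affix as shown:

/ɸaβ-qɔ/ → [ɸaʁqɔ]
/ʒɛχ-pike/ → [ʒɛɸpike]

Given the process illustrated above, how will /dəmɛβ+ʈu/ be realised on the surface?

The data show regressive place assimilation: /β/ → [ʁ] before /q/; /χ/ → [ɸ] before /p/. In each pair only place changes, matching the following consonant, while manner and voice stay constant.
The rule targets /β/ (voiced bilabial fricative), which sits before the trigger /ʈ/ (retroflex).
A voiced retroflex fricative is [ʐ], so the surface segment is [ʐ].

[dəmɛʐʈu]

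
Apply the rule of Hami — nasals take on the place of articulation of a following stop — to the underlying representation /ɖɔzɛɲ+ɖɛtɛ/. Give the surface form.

[ɖɔzɛɳɖɛtɛ]

The rule targets /ɲ/ (voiced palatal nasal), which sits before the trigger /ɖ/ (retroflex).
The voiced retroflex nasal is [ɳ], so /ɲ/ → [ɳ].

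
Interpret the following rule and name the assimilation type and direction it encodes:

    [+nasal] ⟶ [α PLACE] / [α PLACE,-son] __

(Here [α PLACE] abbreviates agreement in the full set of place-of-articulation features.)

progressive place assimilation

The rule copies the place features (abbreviated [PLACE]) from the environment onto the target, so the assimilating feature is place.
Since the environment is written before the underscore, the trigger precedes the target; the direction is progressive.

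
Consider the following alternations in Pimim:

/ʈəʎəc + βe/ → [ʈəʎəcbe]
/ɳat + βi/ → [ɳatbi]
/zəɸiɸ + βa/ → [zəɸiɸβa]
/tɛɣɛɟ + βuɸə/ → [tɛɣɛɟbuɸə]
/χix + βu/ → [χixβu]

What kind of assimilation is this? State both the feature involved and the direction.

The segment that alternates is /β/, which surfaces as [b] when adjacent to /c/.
The change fricative → stop matches the manner of the preceding /c/, identifying this as manner assimilation.
Place and voice are unchanged, so the assimilation is partial, not total.
The same holds elsewhere in the data: /β/ → [b] after /t/ (fricative → stop, matching a stop); /β/ → [b] after /ɟ/ (fricative → stop, matching a stop) — only manner changes, and always toward the preceding segment.
Nothing changes in [zəɸiɸβa], [χixβu]: there the adjacent consonants already agree in manner (/β/ and /ɸ/ are both fricatives; /β/ and /x/ are both fricatives), so these forms are consistent with the same rule.
The trigger is the preceding segment, so the direction is progressive (perseverative).

progressive manner assimilation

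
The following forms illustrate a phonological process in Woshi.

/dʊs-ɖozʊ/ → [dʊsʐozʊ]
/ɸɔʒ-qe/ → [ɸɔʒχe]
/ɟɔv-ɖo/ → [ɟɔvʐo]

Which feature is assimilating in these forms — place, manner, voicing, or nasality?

manner

Underlying /ɖ/ is realised as [ʐ] next to /s/; /s/ itself does not change.
The change stop → fricative matches the manner of the preceding /s/, identifying this as manner assimilation.
The same holds elsewhere in the data: /q/ → [χ] after /ʒ/ (stop → fricative, matching a fricative); /ɖ/ → [ʐ] after /v/ (stop → fricative, matching a fricative) — only manner changes, and always toward the preceding segment.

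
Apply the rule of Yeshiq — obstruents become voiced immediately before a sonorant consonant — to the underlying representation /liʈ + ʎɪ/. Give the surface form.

[liɖʎɪ]

/ʈ/ is a voiceless retroflex stop. The following trigger /ʎ/ is voiced, so /ʈ/ must become voiced as well.
A voiced retroflex stop is [ɖ], so the surface segment is [ɖ].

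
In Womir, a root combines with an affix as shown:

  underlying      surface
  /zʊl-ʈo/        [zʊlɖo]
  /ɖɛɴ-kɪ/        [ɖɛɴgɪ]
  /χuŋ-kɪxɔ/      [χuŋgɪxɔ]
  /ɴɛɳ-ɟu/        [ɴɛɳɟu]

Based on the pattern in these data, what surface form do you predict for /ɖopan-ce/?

The data show progressive voicing assimilation: /ʈ/ → [ɖ] after /l/; /k/ → [g] after /ɴ/; /k/ → [g] after /ŋ/. In each pair only voicing changes, matching the preceding consonant, while place and manner stay constant.
Nothing changes in [ɴɛɳɟu]: there the adjacent consonants already agree in voicing (/ɟ/ and /ɳ/ are both voiced), so this form is consistent with the same rule.
The rule targets /c/ (voiceless palatal stop), which sits after the trigger /n/ (voiced).
A voiced palatal stop is [ɟ], so the surface segment is [ɟ].

[ɖopanɟe]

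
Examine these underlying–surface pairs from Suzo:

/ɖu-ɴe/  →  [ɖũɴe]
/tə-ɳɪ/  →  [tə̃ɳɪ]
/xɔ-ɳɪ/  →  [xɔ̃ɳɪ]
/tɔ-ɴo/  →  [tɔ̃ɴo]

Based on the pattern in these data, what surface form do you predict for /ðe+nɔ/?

[ðẽnɔ]

The data show regressive nasality assimilation (vowel nasalisation): /u/ → [ũ] before /ɴ/; /ə/ → [ə̃] before /ɳ/; /ɔ/ → [ɔ̃] before /ɳ/; /ɔ/ → [ɔ̃] before /ɴ/ — a vowel is nasalised by an immediately following nasal consonant.
/e/ sits next to the nasal /n/ and is therefore nasalised to [ẽ].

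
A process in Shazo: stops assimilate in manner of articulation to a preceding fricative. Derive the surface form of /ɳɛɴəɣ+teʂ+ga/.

[ɳɛɴəɣseʂɣa]

/t/ is a voiceless alveolar stop. The preceding trigger /ɣ/ is a fricative, so /t/ must become a fricative as well.
A voiceless alveolar fricative is [s], so the surface segment is [s].
At the second juncture, /g/ likewise becomes [ɣ] adjacent to /ʂ/.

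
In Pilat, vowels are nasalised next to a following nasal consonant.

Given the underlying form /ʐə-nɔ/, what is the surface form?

The vowel /ə/ is adjacent to the following nasal /n/, so it acquires [+nasal] and surfaces as [ə̃].

[ʐə̃nɔ]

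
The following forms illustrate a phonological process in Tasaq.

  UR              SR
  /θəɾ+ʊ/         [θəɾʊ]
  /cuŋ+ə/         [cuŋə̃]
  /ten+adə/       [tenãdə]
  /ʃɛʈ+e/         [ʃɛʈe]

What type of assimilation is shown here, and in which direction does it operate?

progressive nasality assimilation (vowel nasalisation)

The vowel /ə/ surfaces as nasalised [ə̃] next to the preceding nasal /ŋ/ — it has acquired the [+nasal] feature of its neighbour.
Likewise in the remaining data: /a/ → [ã] after /n/ — each time a vowel is nasalised next to a preceding nasal.
No change occurs in [θəɾʊ], [ʃɛʈe] because the vowel at the boundary is adjacent to an oral consonant, not a nasal (/ʊ/ next to /ɾ/; /e/ next to /ʈ/).
Because the conditioning nasal is to the left of the vowel that changes, the process is progressive (perseverative).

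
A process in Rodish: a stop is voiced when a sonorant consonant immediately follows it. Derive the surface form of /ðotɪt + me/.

[ðotɪdme]

The rule targets /t/ (voiceless alveolar stop), which sits before the trigger /m/ (voiced).
A voiced alveolar stop is [d], so the surface segment is [d].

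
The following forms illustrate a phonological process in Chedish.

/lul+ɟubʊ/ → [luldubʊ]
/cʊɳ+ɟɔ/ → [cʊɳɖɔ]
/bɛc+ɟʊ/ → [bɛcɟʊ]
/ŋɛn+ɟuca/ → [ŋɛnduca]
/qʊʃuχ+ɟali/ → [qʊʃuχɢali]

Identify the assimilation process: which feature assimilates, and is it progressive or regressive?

progressive place assimilation

The segment that alternates is /ɟ/, which surfaces as [d] when adjacent to /l/.
/ɟ/ is palatal while /l/ is alveolar; the output [d] is alveolar, matching the trigger — so the feature that spreads is place.
Manner and voice are unchanged, so the assimilation is partial, not total.
Checking the remaining alternations: /ɟ/ → [ɖ] after /ɳ/ (palatal → retroflex, matching retroflex); /ɟ/ → [d] after /n/ (palatal → alveolar, matching alveolar); /ɟ/ → [ɢ] after /χ/ (palatal → uvular, matching uvular) — only place changes, and always toward the preceding segment.
No alternation appears in [bɛcɟʊ]: there the adjacent consonants already agree in place (/ɟ/ and /c/ are both palatal), so this form is consistent with the same rule.
The trigger is the preceding segment, so the direction is progressive (perseverative).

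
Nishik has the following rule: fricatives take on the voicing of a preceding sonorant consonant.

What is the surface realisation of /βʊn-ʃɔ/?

[βʊnʒɔ]

The rule targets /ʃ/ (voiceless postalveolar fricative), which sits after the trigger /n/ (voiced).
A voiced postalveolar fricative is [ʒ], so the surface segment is [ʒ].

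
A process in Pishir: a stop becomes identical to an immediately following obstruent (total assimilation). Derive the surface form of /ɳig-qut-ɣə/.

/g/ is the segment targeted by the rule; it sits immediately before /q/, so it assimilates completely and surfaces as [q].
The same rule applies at the second boundary: /t/ → [ɣ] next to /ɣ/.

[ɳiqquɣɣə]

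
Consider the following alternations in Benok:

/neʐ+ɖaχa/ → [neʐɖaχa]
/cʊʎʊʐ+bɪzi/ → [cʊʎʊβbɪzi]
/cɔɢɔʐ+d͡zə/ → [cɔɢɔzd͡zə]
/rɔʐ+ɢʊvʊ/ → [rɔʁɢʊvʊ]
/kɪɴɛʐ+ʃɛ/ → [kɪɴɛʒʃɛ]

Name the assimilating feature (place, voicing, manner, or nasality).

place

The segment that alternates is /ʐ/, which surfaces as [β] when adjacent to /b/.
The change retroflex → bilabial matches the place of the following /b/, identifying this as place assimilation.
The other alternating forms pattern the same way: /ʐ/ → [z] before /d͡z/ (retroflex → alveolar, matching alveolar); /ʐ/ → [ʁ] before /ɢ/ (retroflex → uvular, matching uvular); /ʐ/ → [ʒ] before /ʃ/ (retroflex → postalveolar, matching postalveolar) — only place changes, and always toward the following segment.
Nothing changes in [neʐɖaχa]: there the adjacent consonants already agree in place (/ʐ/ and /ɖ/ are both retroflex), so this form is consistent with the same rule.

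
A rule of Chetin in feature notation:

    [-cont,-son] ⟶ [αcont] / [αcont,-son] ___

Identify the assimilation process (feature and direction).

The rule copies [cont] (continuancy) from the environment onto the target stops; since [±cont] encodes the stop/fricative manner contrast, the assimilating dimension is manner.
The conditioning segment sits to the left of the focus bar, meaning the trigger precedes the segment that changes — progressive assimilation.

progressive manner assimilation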